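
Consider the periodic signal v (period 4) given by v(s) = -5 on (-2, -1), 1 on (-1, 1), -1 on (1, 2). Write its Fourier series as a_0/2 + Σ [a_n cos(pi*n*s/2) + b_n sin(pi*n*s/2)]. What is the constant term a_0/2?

-1

a_0 = 1/2 ∫_{-2}^{2} v(s) ds = 1/2 · (-4) = -2.
So the constant term a_0/2 = -1.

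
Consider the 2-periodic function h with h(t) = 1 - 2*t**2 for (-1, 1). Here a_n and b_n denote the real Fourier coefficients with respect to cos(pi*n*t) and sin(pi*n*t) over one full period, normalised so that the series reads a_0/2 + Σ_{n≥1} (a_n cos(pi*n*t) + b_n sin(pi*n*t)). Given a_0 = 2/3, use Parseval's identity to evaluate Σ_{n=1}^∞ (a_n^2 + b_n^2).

32/45

Parseval: a_0^2/2 + Σ_{n≥1} (a_n^2+b_n^2) = ∫_{-1}^{1} h(t)^2 dt = 14/15.
Subtract a_0^2/2 = 2/9: Σ (a_n^2+b_n^2) = 32/45.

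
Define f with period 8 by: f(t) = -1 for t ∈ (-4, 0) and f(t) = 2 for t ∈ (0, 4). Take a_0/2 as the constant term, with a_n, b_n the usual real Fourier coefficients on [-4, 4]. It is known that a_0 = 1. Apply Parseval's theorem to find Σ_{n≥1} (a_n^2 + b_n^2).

9/2

Parseval: a_0^2/2 + Σ_{n≥1} (a_n^2+b_n^2) = 1/4 ∫_{-4}^{4} f(t)^2 dt = 5.
Subtract a_0^2/2 = 1/2: Σ (a_n^2+b_n^2) = 9/2.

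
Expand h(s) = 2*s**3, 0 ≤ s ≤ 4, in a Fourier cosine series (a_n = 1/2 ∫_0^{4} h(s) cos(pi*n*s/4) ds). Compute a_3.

a_3 = 1/2 ∫_0^{4} (2*s**3) cos(3*pi*s/4) ds.
Integrating by parts three times (tabular method), an antiderivative of (2*s**3) cos(3*pi*s/4) is 8*s**3*sin(3*pi*s/4)/(3*pi) + 32*s**2*cos(3*pi*s/4)/(3*pi**2) - 256*s*sin(3*pi*s/4)/(9*pi**3) - 1024*cos(3*pi*s/4)/(27*pi**4); evaluating from 0 to 4: ∫_{0}^{4} (2*s**3) cos(3*pi*s/4) ds = (512*(2 - 9*pi**2)/(27*pi**4)) - (-1024/(27*pi**4)) = 512*(4 - 9*pi**2)/(27*pi**4).
Hence a_3 = (1/2)·(512*(4 - 9*pi**2)/(27*pi**4)) = 256*(4 - 9*pi**2)/(27*pi**4).

256*(4 - 9*pi**2)/(27*pi**4)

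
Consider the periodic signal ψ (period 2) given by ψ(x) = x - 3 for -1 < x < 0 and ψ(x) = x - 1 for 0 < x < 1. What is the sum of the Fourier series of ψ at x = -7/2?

-1/2

x = -7/2 differs from x = 1/2 by -2 full period(s), and the series is 2-periodic.
ψ is continuous at x = 1/2 with value -1/2, so the series converges to -1/2 there.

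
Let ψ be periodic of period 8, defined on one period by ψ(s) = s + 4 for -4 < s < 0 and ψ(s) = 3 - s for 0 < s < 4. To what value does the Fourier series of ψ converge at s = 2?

ψ is continuous at s = 2 with value 1, so the series converges to 1 there.

1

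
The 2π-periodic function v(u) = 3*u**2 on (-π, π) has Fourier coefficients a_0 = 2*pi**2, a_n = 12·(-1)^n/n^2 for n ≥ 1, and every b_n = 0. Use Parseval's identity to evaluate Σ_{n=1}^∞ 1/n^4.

Parseval: a_0^2/2 + Σ a_n^2 = (1/π) ∫_{-π}^{π} v(u)^2 du = 18*pi**4/5.
Subtract a_0^2/2 = 2*pi**4: Σ a_n^2 = 8*pi**4/5.
Since a_n^2 = 144/n^4, Σ 1/n^4 = pi**4/90.

pi**4/90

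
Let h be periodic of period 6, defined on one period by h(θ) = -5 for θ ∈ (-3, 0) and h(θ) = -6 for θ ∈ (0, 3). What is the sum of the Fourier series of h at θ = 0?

At θ = 0 the one-sided limits are h(0^-) = -5 and h(0^+) = -6.
By Dirichlet's theorem the series converges to their average, [(-5) + (-6)]/2 = -11/2.

-11/2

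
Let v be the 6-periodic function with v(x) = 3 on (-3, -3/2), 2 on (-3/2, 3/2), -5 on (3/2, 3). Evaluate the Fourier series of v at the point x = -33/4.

3

x = -33/4 differs from x = -9/4 by -1 full period(s), and the series is 6-periodic.
v is continuous at x = -9/4 with value 3, so the series converges to 3 there.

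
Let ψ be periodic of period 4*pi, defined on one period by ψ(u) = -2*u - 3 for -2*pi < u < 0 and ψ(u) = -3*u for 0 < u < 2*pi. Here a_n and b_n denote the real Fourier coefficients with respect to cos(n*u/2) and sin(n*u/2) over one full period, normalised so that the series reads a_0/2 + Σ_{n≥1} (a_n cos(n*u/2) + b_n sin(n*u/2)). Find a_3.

4/(9*pi)

a_3 = (1/(2*pi)) ∫_{-2*pi}^{2*pi} ψ(u) cos(3*u/2) du.
Split the integral at the breakpoints.
Integrating by parts (boundary term plus one more integral), an antiderivative of (-2*u - 3) cos(3*u/2) is -4*u*sin(3*u/2)/3 - 2*sin(3*u/2) - 8*cos(3*u/2)/9; evaluating from -2*pi to 0: ∫_{-2*pi}^{0} (-2*u - 3) cos(3*u/2) du = (-8/9) - (8/9) = -16/9.
Integrating by parts (boundary term plus one more integral), an antiderivative of (-3*u) cos(3*u/2) is -2*u*sin(3*u/2) - 4*cos(3*u/2)/3; evaluating from 0 to 2*pi: ∫_{0}^{2*pi} (-3*u) cos(3*u/2) du = (4/3) - (-4/3) = 8/3.
Summing the pieces and multiplying by (1/(2*pi)) gives a_3 = 4/(9*pi).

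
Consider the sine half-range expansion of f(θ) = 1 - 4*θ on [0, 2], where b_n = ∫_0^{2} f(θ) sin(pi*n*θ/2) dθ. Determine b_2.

b_2 = ∫_0^{2} (1 - 4*θ) sin(pi*θ) dθ.
Integrating by parts (boundary term plus one more integral), an antiderivative of (1 - 4*θ) sin(pi*θ) is 4*θ*cos(pi*θ)/pi - 4*sin(pi*θ)/pi**2 - cos(pi*θ)/pi; evaluating from 0 to 2: ∫_{0}^{2} (1 - 4*θ) sin(pi*θ) dθ = (7/pi) - (-1/pi) = 8/pi.
Hence b_2 = 8/pi.

8/pi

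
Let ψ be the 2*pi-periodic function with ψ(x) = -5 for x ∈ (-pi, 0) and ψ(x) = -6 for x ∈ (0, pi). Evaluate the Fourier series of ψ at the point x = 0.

-11/2

At x = 0 the one-sided limits are ψ(0^-) = -5 and ψ(0^+) = -6.
By Dirichlet's theorem the series converges to their average, [(-5) + (-6)]/2 = -11/2.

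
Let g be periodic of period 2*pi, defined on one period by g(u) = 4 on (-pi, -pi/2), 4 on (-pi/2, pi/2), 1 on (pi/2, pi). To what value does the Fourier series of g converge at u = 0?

4

g is continuous at u = 0 with value 4, so the series converges to 4 there.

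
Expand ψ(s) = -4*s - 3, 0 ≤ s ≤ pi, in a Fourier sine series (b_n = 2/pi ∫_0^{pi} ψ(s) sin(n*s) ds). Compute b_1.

b_1 = 2/pi ∫_0^{pi} (-4*s - 3) sin(s) ds.
Integrating by parts (boundary term plus one more integral), an antiderivative of (-4*s - 3) sin(s) is 4*s*cos(s) - 4*sin(s) + 3*cos(s); evaluating from 0 to pi: ∫_{0}^{pi} (-4*s - 3) sin(s) ds = (-4*pi - 3) - (3) = -4*pi - 6.
Hence b_1 = (2/pi)·(-4*pi - 6) = -8 - 12/pi.

-8 - 12/pi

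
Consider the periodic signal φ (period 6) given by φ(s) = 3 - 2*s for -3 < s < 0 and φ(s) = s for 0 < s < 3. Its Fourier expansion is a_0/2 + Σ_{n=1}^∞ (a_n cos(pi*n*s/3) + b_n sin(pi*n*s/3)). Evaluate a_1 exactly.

a_1 = 1/3 ∫_{-3}^{3} φ(s) cos(pi*s/3) ds.
Split the integral at the breakpoints.
Integrating by parts (boundary term plus one more integral), an antiderivative of (3 - 2*s) cos(pi*s/3) is -6*s*sin(pi*s/3)/pi + 9*sin(pi*s/3)/pi - 18*cos(pi*s/3)/pi**2; evaluating from -3 to 0: ∫_{-3}^{0} (3 - 2*s) cos(pi*s/3) ds = (-18/pi**2) - (18/pi**2) = -36/pi**2.
Integrating by parts (boundary term plus one more integral), an antiderivative of (s) cos(pi*s/3) is 3*s*sin(pi*s/3)/pi + 9*cos(pi*s/3)/pi**2; evaluating from 0 to 3: ∫_{0}^{3} (s) cos(pi*s/3) ds = (-9/pi**2) - (9/pi**2) = -18/pi**2.
Summing the pieces and multiplying by (1/3) gives a_1 = -18/pi**2.

-18/pi**2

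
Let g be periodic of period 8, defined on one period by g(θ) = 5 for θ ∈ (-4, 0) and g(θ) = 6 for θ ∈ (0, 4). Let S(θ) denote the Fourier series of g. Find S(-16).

θ = -16 differs from θ = 0 by -2 full period(s), and the series is 8-periodic.
At θ = 0 the one-sided limits are g(0^-) = 5 and g(0^+) = 6.
By Dirichlet's theorem the series converges to their average, [(5) + (6)]/2 = 11/2.

11/2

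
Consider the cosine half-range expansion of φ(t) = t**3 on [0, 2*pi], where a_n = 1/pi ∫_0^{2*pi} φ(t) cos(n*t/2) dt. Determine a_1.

a_1 = 1/pi ∫_0^{2*pi} (t**3) cos(t/2) dt.
Integrating by parts three times (tabular method), an antiderivative of (t**3) cos(t/2) is 2*t**3*sin(t/2) + 12*t**2*cos(t/2) - 48*t*sin(t/2) - 96*cos(t/2); evaluating from 0 to 2*pi: ∫_{0}^{2*pi} (t**3) cos(t/2) dt = (96 - 48*pi**2) - (-96) = 192 - 48*pi**2.
Hence a_1 = (1/pi)·(192 - 48*pi**2) = -48*pi + 192/pi.

-48*pi + 192/pi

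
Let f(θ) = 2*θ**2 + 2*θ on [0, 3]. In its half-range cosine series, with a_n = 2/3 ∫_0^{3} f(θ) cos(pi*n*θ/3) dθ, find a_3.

a_3 = 2/3 ∫_0^{3} (2*θ**2 + 2*θ) cos(pi*θ) dθ.
Integrating by parts twice (tabular method), an antiderivative of (2*θ**2 + 2*θ) cos(pi*θ) is 2*θ**2*sin(pi*θ)/pi + 2*θ*sin(pi*θ)/pi + 4*θ*cos(pi*θ)/pi**2 - 4*sin(pi*θ)/pi**3 + 2*cos(pi*θ)/pi**2; evaluating from 0 to 3: ∫_{0}^{3} (2*θ**2 + 2*θ) cos(pi*θ) dθ = (-14/pi**2) - (2/pi**2) = -16/pi**2.
Hence a_3 = (2/3)·(-16/pi**2) = -32/(3*pi**2).

-32/(3*pi**2)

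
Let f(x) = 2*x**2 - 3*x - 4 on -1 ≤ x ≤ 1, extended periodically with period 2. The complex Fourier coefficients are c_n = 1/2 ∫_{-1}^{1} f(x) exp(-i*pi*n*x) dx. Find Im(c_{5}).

3/(5*pi)

Since f is real-valued, Im(c_{5}) = -1/2 ∫_{-1}^{1} f(x) sin(5*pi*x) dx = -b_{5}/2.
Integrating by parts twice (tabular method), an antiderivative of (2*x**2 - 3*x - 4) sin(5*pi*x) is -2*x**2*cos(5*pi*x)/(5*pi) + 4*x*sin(5*pi*x)/(25*pi**2) + 3*x*cos(5*pi*x)/(5*pi) - 3*sin(5*pi*x)/(25*pi**2) + 4*cos(5*pi*x)/(125*pi**3) + 4*cos(5*pi*x)/(5*pi); evaluating from -1 to 1: ∫_{-1}^{1} (2*x**2 - 3*x - 4) sin(5*pi*x) dx = ((-pi**2 - 4/125)/pi**3) - ((-4 + 25*pi**2)/(125*pi**3)) = -6/(5*pi).
Hence Im(c_{5}) = (-1/2)·(-6/(5*pi)) = 3/(5*pi).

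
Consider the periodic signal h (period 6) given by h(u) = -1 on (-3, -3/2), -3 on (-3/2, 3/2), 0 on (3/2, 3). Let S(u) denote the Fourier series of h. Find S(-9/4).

h is continuous at u = -9/4 with value -1, so the series converges to -1 there.

-1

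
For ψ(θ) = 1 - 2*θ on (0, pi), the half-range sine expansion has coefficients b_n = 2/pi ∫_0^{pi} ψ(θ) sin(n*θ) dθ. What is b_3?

b_3 = 2/pi ∫_0^{pi} (1 - 2*θ) sin(3*θ) dθ.
Integrating by parts (boundary term plus one more integral), an antiderivative of (1 - 2*θ) sin(3*θ) is 2*θ*cos(3*θ)/3 - 2*sin(3*θ)/9 - cos(3*θ)/3; evaluating from 0 to pi: ∫_{0}^{pi} (1 - 2*θ) sin(3*θ) dθ = (1/3 - 2*pi/3) - (-1/3) = 2/3 - 2*pi/3.
Hence b_3 = (2/pi)·(2/3 - 2*pi/3) = 4*(1 - pi)/(3*pi).

4*(1 - pi)/(3*pi)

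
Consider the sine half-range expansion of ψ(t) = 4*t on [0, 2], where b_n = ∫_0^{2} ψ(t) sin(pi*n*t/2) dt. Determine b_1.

b_1 = ∫_0^{2} (4*t) sin(pi*t/2) dt.
Integrating by parts (boundary term plus one more integral), an antiderivative of (4*t) sin(pi*t/2) is -8*t*cos(pi*t/2)/pi + 16*sin(pi*t/2)/pi**2; evaluating from 0 to 2: ∫_{0}^{2} (4*t) sin(pi*t/2) dt = (16/pi) - (0) = 16/pi.
Hence b_1 = 16/pi.

16/pi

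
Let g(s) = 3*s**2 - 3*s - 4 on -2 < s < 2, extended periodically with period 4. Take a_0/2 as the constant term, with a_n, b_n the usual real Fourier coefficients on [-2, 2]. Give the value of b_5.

b_5 = 1/2 ∫_{-2}^{2} g(s) sin(5*pi*s/2) ds.
Integrating by parts twice (tabular method), an antiderivative of (3*s**2 - 3*s - 4) sin(5*pi*s/2) is -6*s**2*cos(5*pi*s/2)/(5*pi) + 24*s*sin(5*pi*s/2)/(25*pi**2) + 6*s*cos(5*pi*s/2)/(5*pi) - 12*sin(5*pi*s/2)/(25*pi**2) + 48*cos(5*pi*s/2)/(125*pi**3) + 8*cos(5*pi*s/2)/(5*pi); evaluating from -2 to 2: ∫_{-2}^{2} (3*s**2 - 3*s - 4) sin(5*pi*s/2) ds = (4*(-12 + 25*pi**2)/(125*pi**3)) - (4*(-12 + 175*pi**2)/(125*pi**3)) = -24/(5*pi).
Hence b_5 = (1/2)·(-24/(5*pi)) = -12/(5*pi).

-12/(5*pi)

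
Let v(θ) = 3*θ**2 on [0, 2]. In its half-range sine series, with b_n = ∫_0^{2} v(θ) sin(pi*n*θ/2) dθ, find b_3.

b_3 = ∫_0^{2} (3*θ**2) sin(3*pi*θ/2) dθ.
Integrating by parts twice (tabular method), an antiderivative of (3*θ**2) sin(3*pi*θ/2) is -2*θ**2*cos(3*pi*θ/2)/pi + 8*θ*sin(3*pi*θ/2)/(3*pi**2) + 16*cos(3*pi*θ/2)/(9*pi**3); evaluating from 0 to 2: ∫_{0}^{2} (3*θ**2) sin(3*pi*θ/2) dθ = (-16/(9*pi**3) + 8/pi) - (16/(9*pi**3)) = -32/(9*pi**3) + 8/pi.
Hence b_3 = -32/(9*pi**3) + 8/pi.

-32/(9*pi**3) + 8/pi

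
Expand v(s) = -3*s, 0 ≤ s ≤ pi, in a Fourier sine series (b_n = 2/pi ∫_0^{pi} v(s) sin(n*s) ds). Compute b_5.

-6/5

b_5 = 2/pi ∫_0^{pi} (-3*s) sin(5*s) ds.
Integrating by parts (boundary term plus one more integral), an antiderivative of (-3*s) sin(5*s) is 3*s*cos(5*s)/5 - 3*sin(5*s)/25; evaluating from 0 to pi: ∫_{0}^{pi} (-3*s) sin(5*s) ds = (-3*pi/5) - (0) = -3*pi/5.
Hence b_5 = (2/pi)·(-3*pi/5) = -6/5.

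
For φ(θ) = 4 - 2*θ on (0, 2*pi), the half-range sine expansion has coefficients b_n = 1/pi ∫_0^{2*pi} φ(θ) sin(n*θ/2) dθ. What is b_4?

b_4 = 1/pi ∫_0^{2*pi} (4 - 2*θ) sin(2*θ) dθ.
Integrating by parts (boundary term plus one more integral), an antiderivative of (4 - 2*θ) sin(2*θ) is θ*cos(2*θ) - sin(2*θ)/2 - 2*cos(2*θ); evaluating from 0 to 2*pi: ∫_{0}^{2*pi} (4 - 2*θ) sin(2*θ) dθ = (-2 + 2*pi) - (-2) = 2*pi.
Hence b_4 = (1/pi)·(2*pi) = 2.

2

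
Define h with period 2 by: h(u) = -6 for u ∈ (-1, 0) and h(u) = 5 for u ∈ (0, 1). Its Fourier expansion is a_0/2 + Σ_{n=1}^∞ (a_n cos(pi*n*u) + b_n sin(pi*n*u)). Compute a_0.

a_0 = ∫_{-1}^{1} h(u) du = -1.

-1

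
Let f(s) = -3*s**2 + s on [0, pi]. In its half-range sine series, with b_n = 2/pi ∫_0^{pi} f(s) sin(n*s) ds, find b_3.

-2*pi + 8/(9*pi) + 2/3

b_3 = 2/pi ∫_0^{pi} (-3*s**2 + s) sin(3*s) ds.
Integrating by parts twice (tabular method), an antiderivative of (-3*s**2 + s) sin(3*s) is s**2*cos(3*s) - 2*s*sin(3*s)/3 - s*cos(3*s)/3 + sin(3*s)/9 - 2*cos(3*s)/9; evaluating from 0 to pi: ∫_{0}^{pi} (-3*s**2 + s) sin(3*s) ds = (-pi**2 + 2/9 + pi/3) - (-2/9) = -pi**2 + 4/9 + pi/3.
Hence b_3 = (2/pi)·(-pi**2 + 4/9 + pi/3) = -2*pi + 8/(9*pi) + 2/3.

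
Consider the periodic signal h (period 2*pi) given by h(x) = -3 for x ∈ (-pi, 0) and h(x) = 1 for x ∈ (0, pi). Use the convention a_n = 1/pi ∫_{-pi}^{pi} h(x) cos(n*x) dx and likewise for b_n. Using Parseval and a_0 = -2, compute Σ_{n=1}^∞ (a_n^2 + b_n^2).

8

Parseval: a_0^2/2 + Σ_{n≥1} (a_n^2+b_n^2) = 1/pi ∫_{-pi}^{pi} h(x)^2 dx = 10.
Subtract a_0^2/2 = 2: Σ (a_n^2+b_n^2) = 8.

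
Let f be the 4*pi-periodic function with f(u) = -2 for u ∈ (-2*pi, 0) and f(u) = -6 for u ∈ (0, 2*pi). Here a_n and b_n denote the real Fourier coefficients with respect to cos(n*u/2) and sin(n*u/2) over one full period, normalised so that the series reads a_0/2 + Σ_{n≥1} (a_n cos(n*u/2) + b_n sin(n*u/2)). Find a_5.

0

a_5 = (1/(2*pi)) ∫_{-2*pi}^{2*pi} f(u) cos(5*u/2) du.
Split the integral at the breakpoints.
Directly, an antiderivative of (-2) cos(5*u/2) is -4*sin(5*u/2)/5; evaluating from -2*pi to 0: ∫_{-2*pi}^{0} (-2) cos(5*u/2) du = (0) - (0) = 0.
Directly, an antiderivative of (-6) cos(5*u/2) is -12*sin(5*u/2)/5; evaluating from 0 to 2*pi: ∫_{0}^{2*pi} (-6) cos(5*u/2) du = (0) - (0) = 0.
Summing the pieces and multiplying by (1/(2*pi)) gives a_5 = 0.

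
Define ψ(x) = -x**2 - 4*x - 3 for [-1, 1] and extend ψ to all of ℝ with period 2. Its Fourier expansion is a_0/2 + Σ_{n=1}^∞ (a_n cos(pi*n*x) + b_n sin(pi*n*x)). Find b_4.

b_4 = ∫_{-1}^{1} ψ(x) sin(4*pi*x) dx.
Integrating by parts twice (tabular method), an antiderivative of (-x**2 - 4*x - 3) sin(4*pi*x) is x**2*cos(4*pi*x)/(4*pi) - x*sin(4*pi*x)/(8*pi**2) + x*cos(4*pi*x)/pi - sin(4*pi*x)/(4*pi**2) - cos(4*pi*x)/(32*pi**3) + 3*cos(4*pi*x)/(4*pi); evaluating from -1 to 1: ∫_{-1}^{1} (-x**2 - 4*x - 3) sin(4*pi*x) dx = (-1/(32*pi**3) + 2/pi) - (-1/(32*pi**3)) = 2/pi.
Hence b_4 = 2/pi.

2/pi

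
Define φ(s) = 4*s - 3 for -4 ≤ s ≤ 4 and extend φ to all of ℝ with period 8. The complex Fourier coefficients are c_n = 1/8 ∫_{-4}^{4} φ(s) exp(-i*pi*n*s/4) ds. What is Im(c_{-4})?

Since φ is real-valued, Im(c_{-4}) = -1/8 ∫_{-4}^{4} φ(s) sin(-pi*s) ds = b_{4}/2.
Integrating by parts (boundary term plus one more integral), an antiderivative of (4*s - 3) sin(-pi*s) is 4*s*cos(pi*s)/pi - 4*sin(pi*s)/pi**2 - 3*cos(pi*s)/pi; evaluating from -4 to 4: ∫_{-4}^{4} (4*s - 3) sin(-pi*s) ds = (13/pi) - (-19/pi) = 32/pi.
Hence Im(c_{-4}) = (-1/8)·(32/pi) = -4/pi.

-4/pi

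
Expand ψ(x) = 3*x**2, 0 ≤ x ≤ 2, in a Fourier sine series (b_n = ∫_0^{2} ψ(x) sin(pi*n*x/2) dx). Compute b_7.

24*(-4 + 49*pi**2)/(343*pi**3)

b_7 = ∫_0^{2} (3*x**2) sin(7*pi*x/2) dx.
Integrating by parts twice (tabular method), an antiderivative of (3*x**2) sin(7*pi*x/2) is -6*x**2*cos(7*pi*x/2)/(7*pi) + 24*x*sin(7*pi*x/2)/(49*pi**2) + 48*cos(7*pi*x/2)/(343*pi**3); evaluating from 0 to 2: ∫_{0}^{2} (3*x**2) sin(7*pi*x/2) dx = (24*(-2 + 49*pi**2)/(343*pi**3)) - (48/(343*pi**3)) = 24*(-4 + 49*pi**2)/(343*pi**3).
Hence b_7 = 24*(-4 + 49*pi**2)/(343*pi**3).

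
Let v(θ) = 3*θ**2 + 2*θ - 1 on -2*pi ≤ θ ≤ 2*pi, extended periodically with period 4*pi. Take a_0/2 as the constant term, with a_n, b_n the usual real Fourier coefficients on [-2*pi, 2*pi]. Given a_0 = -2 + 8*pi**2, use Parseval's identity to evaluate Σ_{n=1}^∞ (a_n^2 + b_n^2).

Parseval: a_0^2/2 + Σ_{n≥1} (a_n^2+b_n^2) = (1/(2*pi)) ∫_{-2*pi}^{2*pi} v(θ)^2 dθ = -16*pi**2/3 + 2 + 288*pi**4/5.
Subtract a_0^2/2 = 2*(1 - 4*pi**2)**2: Σ (a_n^2+b_n^2) = 32*pi**2*(5 + 12*pi**2)/15.

32*pi**2*(5 + 12*pi**2)/15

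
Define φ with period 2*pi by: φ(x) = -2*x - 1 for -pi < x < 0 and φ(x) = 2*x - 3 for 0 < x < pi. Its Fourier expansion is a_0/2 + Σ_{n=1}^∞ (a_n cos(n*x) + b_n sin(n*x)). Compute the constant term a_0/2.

a_0 = 1/pi ∫_{-pi}^{pi} φ(x) dx = 1/pi · (2*pi*(-2 + pi)) = -4 + 2*pi.
So the constant term a_0/2 = -2 + pi.

-2 + pi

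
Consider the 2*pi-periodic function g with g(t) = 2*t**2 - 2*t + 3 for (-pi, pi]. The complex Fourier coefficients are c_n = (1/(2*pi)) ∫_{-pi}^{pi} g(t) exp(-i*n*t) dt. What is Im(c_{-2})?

1

Since g is real-valued, Im(c_{-2}) = -(1/(2*pi)) ∫_{-pi}^{pi} g(t) sin(-2*t) dt = b_{2}/2.
Integrating by parts twice (tabular method), an antiderivative of (2*t**2 - 2*t + 3) sin(-2*t) is t**2*cos(2*t) - t*sin(2*t) - t*cos(2*t) + sin(2*t)/2 + cos(2*t); evaluating from -pi to pi: ∫_{-pi}^{pi} (2*t**2 - 2*t + 3) sin(-2*t) dt = (-pi + 1 + pi**2) - (1 + pi + pi**2) = -2*pi.
Hence Im(c_{-2}) = (-1/(2*pi))·(-2*pi) = 1.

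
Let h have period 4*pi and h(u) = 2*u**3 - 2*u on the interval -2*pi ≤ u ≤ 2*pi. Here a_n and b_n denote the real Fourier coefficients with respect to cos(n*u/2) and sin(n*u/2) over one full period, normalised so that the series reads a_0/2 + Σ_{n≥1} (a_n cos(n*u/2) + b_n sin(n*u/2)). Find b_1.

b_1 = (1/(2*pi)) ∫_{-2*pi}^{2*pi} h(u) sin(u/2) du.
h is odd and sin(u/2) is odd, so the integrand is even and b_1 = 1/pi ∫_0^{2*pi} h(u) sin(u/2) du.
Integrating by parts three times (tabular method), an antiderivative of (2*u**3 - 2*u) sin(u/2) is -4*u**3*cos(u/2) + 24*u**2*sin(u/2) + 100*u*cos(u/2) - 200*sin(u/2); evaluating from 0 to 2*pi: ∫_{0}^{2*pi} (2*u**3 - 2*u) sin(u/2) du = (-200*pi + 32*pi**3) - (0) = -200*pi + 32*pi**3.
Hence b_1 = (1/pi)·(-200*pi + 32*pi**3) = -200 + 32*pi**2.

-200 + 32*pi**2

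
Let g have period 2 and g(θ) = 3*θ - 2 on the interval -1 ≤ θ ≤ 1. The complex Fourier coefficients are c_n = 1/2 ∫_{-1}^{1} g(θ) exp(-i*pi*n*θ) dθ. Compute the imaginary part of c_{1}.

Since g is real-valued, Im(c_{1}) = -1/2 ∫_{-1}^{1} g(θ) sin(pi*θ) dθ = -b_{1}/2.
Integrating by parts (boundary term plus one more integral), an antiderivative of (3*θ - 2) sin(pi*θ) is -3*θ*cos(pi*θ)/pi + 3*sin(pi*θ)/pi**2 + 2*cos(pi*θ)/pi; evaluating from -1 to 1: ∫_{-1}^{1} (3*θ - 2) sin(pi*θ) dθ = (1/pi) - (-5/pi) = 6/pi.
Hence Im(c_{1}) = (-1/2)·(6/pi) = -3/pi.

-3/pi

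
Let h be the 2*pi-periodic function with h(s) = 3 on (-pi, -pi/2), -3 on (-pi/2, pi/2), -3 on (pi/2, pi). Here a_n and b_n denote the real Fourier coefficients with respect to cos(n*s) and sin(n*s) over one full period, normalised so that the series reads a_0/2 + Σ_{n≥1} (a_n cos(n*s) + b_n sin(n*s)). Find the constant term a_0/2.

-3/2

a_0 = 1/pi ∫_{-pi}^{pi} h(s) ds = 1/pi · (-3*pi) = -3.
So the constant term a_0/2 = -3/2.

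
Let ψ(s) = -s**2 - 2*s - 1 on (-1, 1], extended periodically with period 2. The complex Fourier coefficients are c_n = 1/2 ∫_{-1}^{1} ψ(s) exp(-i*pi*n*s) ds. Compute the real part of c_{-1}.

Since ψ is real-valued, Re(c_{-1}) = 1/2 ∫_{-1}^{1} ψ(s) cos(-pi*s) ds = a_{1}/2.
Integrating by parts twice (tabular method), an antiderivative of (-s**2 - 2*s - 1) cos(-pi*s) is -s**2*sin(pi*s)/pi - 2*s*sin(pi*s)/pi - 2*s*cos(pi*s)/pi**2 - sin(pi*s)/pi + 2*sin(pi*s)/pi**3 - 2*cos(pi*s)/pi**2; evaluating from -1 to 1: ∫_{-1}^{1} (-s**2 - 2*s - 1) cos(-pi*s) ds = (4/pi**2) - (0) = 4/pi**2.
Hence Re(c_{-1}) = (1/2)·(4/pi**2) = 2/pi**2.

2/pi**2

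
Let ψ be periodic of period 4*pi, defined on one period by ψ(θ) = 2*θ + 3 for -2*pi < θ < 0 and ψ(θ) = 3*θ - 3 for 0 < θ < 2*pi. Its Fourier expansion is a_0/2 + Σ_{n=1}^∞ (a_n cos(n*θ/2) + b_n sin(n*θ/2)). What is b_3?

b_3 = (1/(2*pi)) ∫_{-2*pi}^{2*pi} ψ(θ) sin(3*θ/2) dθ.
Split the integral at the breakpoints.
Integrating by parts (boundary term plus one more integral), an antiderivative of (2*θ + 3) sin(3*θ/2) is -4*θ*cos(3*θ/2)/3 + 8*sin(3*θ/2)/9 - 2*cos(3*θ/2); evaluating from -2*pi to 0: ∫_{-2*pi}^{0} (2*θ + 3) sin(3*θ/2) dθ = (-2) - (2 - 8*pi/3) = -4 + 8*pi/3.
Integrating by parts (boundary term plus one more integral), an antiderivative of (3*θ - 3) sin(3*θ/2) is -2*θ*cos(3*θ/2) + 4*sin(3*θ/2)/3 + 2*cos(3*θ/2); evaluating from 0 to 2*pi: ∫_{0}^{2*pi} (3*θ - 3) sin(3*θ/2) dθ = (-2 + 4*pi) - (2) = -4 + 4*pi.
Summing the pieces and multiplying by (1/(2*pi)) gives b_3 = 10/3 - 4/pi.

10/3 - 4/pi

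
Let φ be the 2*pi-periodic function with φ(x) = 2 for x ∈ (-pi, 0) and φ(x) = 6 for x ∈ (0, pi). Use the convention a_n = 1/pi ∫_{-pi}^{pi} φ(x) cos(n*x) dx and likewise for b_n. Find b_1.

b_1 = 1/pi ∫_{-pi}^{pi} φ(x) sin(x) dx.
Split the integral at the breakpoints.
Directly, an antiderivative of (2) sin(x) is -2*cos(x); evaluating from -pi to 0: ∫_{-pi}^{0} (2) sin(x) dx = (-2) - (2) = -4.
Directly, an antiderivative of (6) sin(x) is -6*cos(x); evaluating from 0 to pi: ∫_{0}^{pi} (6) sin(x) dx = (6) - (-6) = 12.
Summing the pieces and multiplying by (1/pi) gives b_1 = 8/pi.

8/pi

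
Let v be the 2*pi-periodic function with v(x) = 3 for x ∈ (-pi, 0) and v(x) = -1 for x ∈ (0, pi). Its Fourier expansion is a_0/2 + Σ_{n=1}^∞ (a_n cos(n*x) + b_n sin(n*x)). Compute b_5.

b_5 = 1/pi ∫_{-pi}^{pi} v(x) sin(5*x) dx.
Split the integral at the breakpoints.
Directly, an antiderivative of (3) sin(5*x) is -3*cos(5*x)/5; evaluating from -pi to 0: ∫_{-pi}^{0} (3) sin(5*x) dx = (-3/5) - (3/5) = -6/5.
Directly, an antiderivative of (-1) sin(5*x) is cos(5*x)/5; evaluating from 0 to pi: ∫_{0}^{pi} (-1) sin(5*x) dx = (-1/5) - (1/5) = -2/5.
Summing the pieces and multiplying by (1/pi) gives b_5 = -8/(5*pi).

-8/(5*pi)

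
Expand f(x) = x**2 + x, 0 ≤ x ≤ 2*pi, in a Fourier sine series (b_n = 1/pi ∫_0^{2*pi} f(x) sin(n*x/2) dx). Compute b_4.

b_4 = 1/pi ∫_0^{2*pi} (x**2 + x) sin(2*x) dx.
Integrating by parts twice (tabular method), an antiderivative of (x**2 + x) sin(2*x) is -x**2*cos(2*x)/2 + x*sin(2*x)/2 - x*cos(2*x)/2 + sin(2*x)/4 + cos(2*x)/4; evaluating from 0 to 2*pi: ∫_{0}^{2*pi} (x**2 + x) sin(2*x) dx = (-2*pi**2 - pi + 1/4) - (1/4) = -pi*(1 + 2*pi).
Hence b_4 = (1/pi)·(-pi*(1 + 2*pi)) = -2*pi - 1.

-2*pi - 1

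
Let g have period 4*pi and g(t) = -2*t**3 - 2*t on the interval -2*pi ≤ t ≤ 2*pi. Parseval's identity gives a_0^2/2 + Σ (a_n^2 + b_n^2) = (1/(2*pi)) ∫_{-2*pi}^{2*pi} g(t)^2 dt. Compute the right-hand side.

(1/(2*pi)) ∫_{-2*pi}^{2*pi} g(t)^2 dt = (1/(2*pi)) · (64*pi**3*(35 + 168*pi**2 + 240*pi**4)/105) = 32*pi**2*(35 + 168*pi**2 + 240*pi**4)/105.

32*pi**2*(35 + 168*pi**2 + 240*pi**4)/105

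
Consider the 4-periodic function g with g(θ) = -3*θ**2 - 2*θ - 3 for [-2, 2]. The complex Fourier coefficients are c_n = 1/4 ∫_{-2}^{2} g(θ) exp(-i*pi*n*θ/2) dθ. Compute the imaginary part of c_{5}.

4/(5*pi)

Since g is real-valued, Im(c_{5}) = -1/4 ∫_{-2}^{2} g(θ) sin(5*pi*θ/2) dθ = -b_{5}/2.
Integrating by parts twice (tabular method), an antiderivative of (-3*θ**2 - 2*θ - 3) sin(5*pi*θ/2) is 6*θ**2*cos(5*pi*θ/2)/(5*pi) - 24*θ*sin(5*pi*θ/2)/(25*pi**2) + 4*θ*cos(5*pi*θ/2)/(5*pi) - 8*sin(5*pi*θ/2)/(25*pi**2) - 48*cos(5*pi*θ/2)/(125*pi**3) + 6*cos(5*pi*θ/2)/(5*pi); evaluating from -2 to 2: ∫_{-2}^{2} (-3*θ**2 - 2*θ - 3) sin(5*pi*θ/2) dθ = (2*(24 - 475*pi**2)/(125*pi**3)) - (2*(24 - 275*pi**2)/(125*pi**3)) = -16/(5*pi).
Hence Im(c_{5}) = (-1/4)·(-16/(5*pi)) = 4/(5*pi).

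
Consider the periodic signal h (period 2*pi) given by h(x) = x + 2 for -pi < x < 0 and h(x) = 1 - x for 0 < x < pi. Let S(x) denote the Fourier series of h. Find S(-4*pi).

3/2

x = -4*pi differs from x = 0 by -2 full period(s), and the series is 2*pi-periodic.
At x = 0 the one-sided limits are h(0^-) = 2 and h(0^+) = 1.
By Dirichlet's theorem the series converges to their average, [(2) + (1)]/2 = 3/2.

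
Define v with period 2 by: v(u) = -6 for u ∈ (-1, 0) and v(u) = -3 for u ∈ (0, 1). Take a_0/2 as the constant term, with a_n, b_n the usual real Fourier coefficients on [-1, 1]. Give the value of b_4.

b_4 = ∫_{-1}^{1} v(u) sin(4*pi*u) du.
Split the integral at the breakpoints.
Directly, an antiderivative of (-6) sin(4*pi*u) is 3*cos(4*pi*u)/(2*pi); evaluating from -1 to 0: ∫_{-1}^{0} (-6) sin(4*pi*u) du = (3/(2*pi)) - (3/(2*pi)) = 0.
Directly, an antiderivative of (-3) sin(4*pi*u) is 3*cos(4*pi*u)/(4*pi); evaluating from 0 to 1: ∫_{0}^{1} (-3) sin(4*pi*u) du = (3/(4*pi)) - (3/(4*pi)) = 0.
Summing the pieces gives b_4 = 0.

0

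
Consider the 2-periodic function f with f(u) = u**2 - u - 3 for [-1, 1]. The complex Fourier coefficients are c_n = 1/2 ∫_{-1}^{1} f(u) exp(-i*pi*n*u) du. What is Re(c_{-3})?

Since f is real-valued, Re(c_{-3}) = 1/2 ∫_{-1}^{1} f(u) cos(-3*pi*u) du = a_{3}/2.
Integrating by parts twice (tabular method), an antiderivative of (u**2 - u - 3) cos(-3*pi*u) is u**2*sin(3*pi*u)/(3*pi) - u*sin(3*pi*u)/(3*pi) + 2*u*cos(3*pi*u)/(9*pi**2) - sin(3*pi*u)/pi - 2*sin(3*pi*u)/(27*pi**3) - cos(3*pi*u)/(9*pi**2); evaluating from -1 to 1: ∫_{-1}^{1} (u**2 - u - 3) cos(-3*pi*u) du = (-1/(9*pi**2)) - (1/(3*pi**2)) = -4/(9*pi**2).
Hence Re(c_{-3}) = (1/2)·(-4/(9*pi**2)) = -2/(9*pi**2).

-2/(9*pi**2)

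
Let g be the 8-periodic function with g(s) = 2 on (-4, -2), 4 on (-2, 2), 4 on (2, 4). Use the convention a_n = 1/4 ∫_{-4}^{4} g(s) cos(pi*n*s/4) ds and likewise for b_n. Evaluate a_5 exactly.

2/(5*pi)

a_5 = 1/4 ∫_{-4}^{4} g(s) cos(5*pi*s/4) ds.
Split the integral at the breakpoints.
Directly, an antiderivative of (2) cos(5*pi*s/4) is 8*sin(5*pi*s/4)/(5*pi); evaluating from -4 to -2: ∫_{-4}^{-2} (2) cos(5*pi*s/4) ds = (-8/(5*pi)) - (0) = -8/(5*pi).
Directly, an antiderivative of (4) cos(5*pi*s/4) is 16*sin(5*pi*s/4)/(5*pi); evaluating from -2 to 2: ∫_{-2}^{2} (4) cos(5*pi*s/4) ds = (16/(5*pi)) - (-16/(5*pi)) = 32/(5*pi).
Directly, an antiderivative of (4) cos(5*pi*s/4) is 16*sin(5*pi*s/4)/(5*pi); evaluating from 2 to 4: ∫_{2}^{4} (4) cos(5*pi*s/4) ds = (0) - (16/(5*pi)) = -16/(5*pi).
Summing the pieces and multiplying by (1/4) gives a_5 = 2/(5*pi).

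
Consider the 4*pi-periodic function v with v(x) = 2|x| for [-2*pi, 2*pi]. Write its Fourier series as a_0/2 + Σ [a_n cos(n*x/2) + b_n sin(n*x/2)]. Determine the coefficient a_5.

a_5 = (1/(2*pi)) ∫_{-2*pi}^{2*pi} v(x) cos(5*x/2) dx.
v is even and cos(5*x/2) is even, so the integrand is even and a_5 = 1/pi ∫_0^{2*pi} v(x) cos(5*x/2) dx.
Integrating by parts (boundary term plus one more integral), an antiderivative of (2*x) cos(5*x/2) is 4*x*sin(5*x/2)/5 + 8*cos(5*x/2)/25; evaluating from 0 to 2*pi: ∫_{0}^{2*pi} (2*x) cos(5*x/2) dx = (-8/25) - (8/25) = -16/25.
Hence a_5 = (1/pi)·(-16/25) = -16/(25*pi).

-16/(25*pi)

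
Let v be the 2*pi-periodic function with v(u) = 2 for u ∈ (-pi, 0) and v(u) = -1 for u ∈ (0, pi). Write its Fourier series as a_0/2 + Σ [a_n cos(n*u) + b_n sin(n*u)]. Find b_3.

-2/pi

b_3 = 1/pi ∫_{-pi}^{pi} v(u) sin(3*u) du.
Split the integral at the breakpoints.
Directly, an antiderivative of (2) sin(3*u) is -2*cos(3*u)/3; evaluating from -pi to 0: ∫_{-pi}^{0} (2) sin(3*u) du = (-2/3) - (2/3) = -4/3.
Directly, an antiderivative of (-1) sin(3*u) is cos(3*u)/3; evaluating from 0 to pi: ∫_{0}^{pi} (-1) sin(3*u) du = (-1/3) - (1/3) = -2/3.
Summing the pieces and multiplying by (1/pi) gives b_3 = -2/pi.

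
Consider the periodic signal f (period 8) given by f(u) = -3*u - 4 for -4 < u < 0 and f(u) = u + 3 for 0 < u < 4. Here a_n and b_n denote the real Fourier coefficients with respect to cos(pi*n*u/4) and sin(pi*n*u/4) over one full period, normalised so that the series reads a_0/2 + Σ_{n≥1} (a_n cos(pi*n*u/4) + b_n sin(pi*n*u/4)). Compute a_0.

7

a_0 = 1/4 ∫_{-4}^{4} f(u) du = 1/4 · (28) = 7.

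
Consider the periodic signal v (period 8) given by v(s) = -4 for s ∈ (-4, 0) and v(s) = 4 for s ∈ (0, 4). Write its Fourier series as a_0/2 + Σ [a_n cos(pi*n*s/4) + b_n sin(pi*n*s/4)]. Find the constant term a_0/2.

0

a_0 = 1/4 ∫_{-4}^{4} v(s) ds = 1/4 · (0) = 0.
So the constant term a_0/2 = 0.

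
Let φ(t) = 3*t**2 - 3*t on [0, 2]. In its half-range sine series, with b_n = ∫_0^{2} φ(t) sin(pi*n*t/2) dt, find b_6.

-2/pi

b_6 = ∫_0^{2} (3*t**2 - 3*t) sin(3*pi*t) dt.
Integrating by parts twice (tabular method), an antiderivative of (3*t**2 - 3*t) sin(3*pi*t) is -t**2*cos(3*pi*t)/pi + 2*t*sin(3*pi*t)/(3*pi**2) + t*cos(3*pi*t)/pi - sin(3*pi*t)/(3*pi**2) + 2*cos(3*pi*t)/(9*pi**3); evaluating from 0 to 2: ∫_{0}^{2} (3*t**2 - 3*t) sin(3*pi*t) dt = (-2/pi + 2/(9*pi**3)) - (2/(9*pi**3)) = -2/pi.
Hence b_6 = -2/pi.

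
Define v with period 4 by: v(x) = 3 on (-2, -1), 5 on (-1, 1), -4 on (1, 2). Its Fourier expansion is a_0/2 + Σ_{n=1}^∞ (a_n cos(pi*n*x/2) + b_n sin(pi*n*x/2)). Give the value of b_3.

b_3 = 1/2 ∫_{-2}^{2} v(x) sin(3*pi*x/2) dx.
Split the integral at the breakpoints.
Directly, an antiderivative of (3) sin(3*pi*x/2) is -2*cos(3*pi*x/2)/pi; evaluating from -2 to -1: ∫_{-2}^{-1} (3) sin(3*pi*x/2) dx = (0) - (2/pi) = -2/pi.
Directly, an antiderivative of (5) sin(3*pi*x/2) is -10*cos(3*pi*x/2)/(3*pi); evaluating from -1 to 1: ∫_{-1}^{1} (5) sin(3*pi*x/2) dx = (0) - (0) = 0.
Directly, an antiderivative of (-4) sin(3*pi*x/2) is 8*cos(3*pi*x/2)/(3*pi); evaluating from 1 to 2: ∫_{1}^{2} (-4) sin(3*pi*x/2) dx = (-8/(3*pi)) - (0) = -8/(3*pi).
Summing the pieces and multiplying by (1/2) gives b_3 = -7/(3*pi).

-7/(3*pi)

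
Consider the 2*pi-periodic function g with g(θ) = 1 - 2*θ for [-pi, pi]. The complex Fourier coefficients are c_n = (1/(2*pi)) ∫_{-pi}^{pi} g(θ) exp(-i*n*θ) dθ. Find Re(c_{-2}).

Since g is real-valued, Re(c_{-2}) = (1/(2*pi)) ∫_{-pi}^{pi} g(θ) cos(-2*θ) dθ = a_{2}/2.
Integrating by parts (boundary term plus one more integral), an antiderivative of (1 - 2*θ) cos(-2*θ) is -θ*sin(2*θ) + sin(2*θ)/2 - cos(2*θ)/2; evaluating from -pi to pi: ∫_{-pi}^{pi} (1 - 2*θ) cos(-2*θ) dθ = (-1/2) - (-1/2) = 0.
Hence Re(c_{-2}) = (1/(2*pi))·(0) = 0.

0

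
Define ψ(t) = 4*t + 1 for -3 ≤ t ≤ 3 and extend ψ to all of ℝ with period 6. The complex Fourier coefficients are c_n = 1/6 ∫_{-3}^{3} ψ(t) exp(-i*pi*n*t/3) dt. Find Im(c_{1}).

-12/pi

Since ψ is real-valued, Im(c_{1}) = -1/6 ∫_{-3}^{3} ψ(t) sin(pi*t/3) dt = -b_{1}/2.
Integrating by parts (boundary term plus one more integral), an antiderivative of (4*t + 1) sin(pi*t/3) is -12*t*cos(pi*t/3)/pi + 36*sin(pi*t/3)/pi**2 - 3*cos(pi*t/3)/pi; evaluating from -3 to 3: ∫_{-3}^{3} (4*t + 1) sin(pi*t/3) dt = (39/pi) - (-33/pi) = 72/pi.
Hence Im(c_{1}) = (-1/6)·(72/pi) = -12/pi.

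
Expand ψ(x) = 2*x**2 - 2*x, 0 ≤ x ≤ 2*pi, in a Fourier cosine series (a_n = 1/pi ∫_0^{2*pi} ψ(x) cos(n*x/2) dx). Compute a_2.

a_2 = 1/pi ∫_0^{2*pi} (2*x**2 - 2*x) cos(x) dx.
Integrating by parts twice (tabular method), an antiderivative of (2*x**2 - 2*x) cos(x) is 2*x**2*sin(x) - 2*x*sin(x) + 4*x*cos(x) - 4*sin(x) - 2*cos(x); evaluating from 0 to 2*pi: ∫_{0}^{2*pi} (2*x**2 - 2*x) cos(x) dx = (-2 + 8*pi) - (-2) = 8*pi.
Hence a_2 = (1/pi)·(8*pi) = 8.

8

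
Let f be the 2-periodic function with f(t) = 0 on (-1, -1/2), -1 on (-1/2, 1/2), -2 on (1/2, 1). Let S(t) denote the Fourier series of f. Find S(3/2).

-1/2

t = 3/2 differs from t = -1/2 by 1 full period(s), and the series is 2-periodic.
At t = -1/2 the one-sided limits are f(-1/2^-) = 0 and f(-1/2^+) = -1.
By Dirichlet's theorem the series converges to their average, [(0) + (-1)]/2 = -1/2.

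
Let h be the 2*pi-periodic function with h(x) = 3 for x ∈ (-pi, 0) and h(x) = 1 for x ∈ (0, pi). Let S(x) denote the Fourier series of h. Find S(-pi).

At x = -pi the one-sided limits are h(-pi^-) = 1 and h(-pi^+) = 3.
By Dirichlet's theorem the series converges to their average, [(1) + (3)]/2 = 2.

2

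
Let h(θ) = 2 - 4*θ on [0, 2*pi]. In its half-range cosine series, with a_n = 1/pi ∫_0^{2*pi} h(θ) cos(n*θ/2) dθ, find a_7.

32/(49*pi)

a_7 = 1/pi ∫_0^{2*pi} (2 - 4*θ) cos(7*θ/2) dθ.
Integrating by parts (boundary term plus one more integral), an antiderivative of (2 - 4*θ) cos(7*θ/2) is -8*θ*sin(7*θ/2)/7 + 4*sin(7*θ/2)/7 - 16*cos(7*θ/2)/49; evaluating from 0 to 2*pi: ∫_{0}^{2*pi} (2 - 4*θ) cos(7*θ/2) dθ = (16/49) - (-16/49) = 32/49.
Hence a_7 = (1/pi)·(32/49) = 32/(49*pi).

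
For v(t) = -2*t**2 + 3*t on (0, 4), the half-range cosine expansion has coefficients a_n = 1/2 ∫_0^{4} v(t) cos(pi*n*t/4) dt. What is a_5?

a_5 = 1/2 ∫_0^{4} (-2*t**2 + 3*t) cos(5*pi*t/4) dt.
Integrating by parts twice (tabular method), an antiderivative of (-2*t**2 + 3*t) cos(5*pi*t/4) is -8*t**2*sin(5*pi*t/4)/(5*pi) + 12*t*sin(5*pi*t/4)/(5*pi) - 64*t*cos(5*pi*t/4)/(25*pi**2) + 256*sin(5*pi*t/4)/(125*pi**3) + 48*cos(5*pi*t/4)/(25*pi**2); evaluating from 0 to 4: ∫_{0}^{4} (-2*t**2 + 3*t) cos(5*pi*t/4) dt = (208/(25*pi**2)) - (48/(25*pi**2)) = 32/(5*pi**2).
Hence a_5 = (1/2)·(32/(5*pi**2)) = 16/(5*pi**2).

16/(5*pi**2)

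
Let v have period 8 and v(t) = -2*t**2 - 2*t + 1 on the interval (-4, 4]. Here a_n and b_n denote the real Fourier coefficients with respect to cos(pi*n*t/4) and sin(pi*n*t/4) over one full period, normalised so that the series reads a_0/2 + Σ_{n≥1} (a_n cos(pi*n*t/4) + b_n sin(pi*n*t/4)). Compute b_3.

-16/(3*pi)

b_3 = 1/4 ∫_{-4}^{4} v(t) sin(3*pi*t/4) dt.
Integrating by parts twice (tabular method), an antiderivative of (-2*t**2 - 2*t + 1) sin(3*pi*t/4) is 8*t**2*cos(3*pi*t/4)/(3*pi) - 64*t*sin(3*pi*t/4)/(9*pi**2) + 8*t*cos(3*pi*t/4)/(3*pi) - 32*sin(3*pi*t/4)/(9*pi**2) - 4*cos(3*pi*t/4)/(3*pi) - 256*cos(3*pi*t/4)/(27*pi**3); evaluating from -4 to 4: ∫_{-4}^{4} (-2*t**2 - 2*t + 1) sin(3*pi*t/4) dt = (-52/pi + 256/(27*pi**3)) - (4*(64 - 207*pi**2)/(27*pi**3)) = -64/(3*pi).
Hence b_3 = (1/4)·(-64/(3*pi)) = -16/(3*pi).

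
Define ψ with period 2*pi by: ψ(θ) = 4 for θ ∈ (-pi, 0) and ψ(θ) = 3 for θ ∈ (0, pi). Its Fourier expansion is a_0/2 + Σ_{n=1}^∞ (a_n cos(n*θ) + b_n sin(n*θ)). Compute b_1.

-2/pi

b_1 = 1/pi ∫_{-pi}^{pi} ψ(θ) sin(θ) dθ.
Split the integral at the breakpoints.
Directly, an antiderivative of (4) sin(θ) is -4*cos(θ); evaluating from -pi to 0: ∫_{-pi}^{0} (4) sin(θ) dθ = (-4) - (4) = -8.
Directly, an antiderivative of (3) sin(θ) is -3*cos(θ); evaluating from 0 to pi: ∫_{0}^{pi} (3) sin(θ) dθ = (3) - (-3) = 6.
Summing the pieces and multiplying by (1/pi) gives b_1 = -2/pi.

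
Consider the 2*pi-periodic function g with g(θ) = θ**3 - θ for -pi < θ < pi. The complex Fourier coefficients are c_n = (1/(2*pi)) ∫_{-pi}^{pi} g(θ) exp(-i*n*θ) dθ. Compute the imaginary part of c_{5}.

31/125 - pi**2/5

Since g is real-valued, Im(c_{5}) = -(1/(2*pi)) ∫_{-pi}^{pi} g(θ) sin(5*θ) dθ = -b_{5}/2.
g is odd and sin(5*θ) is odd, so the integrand is even: ∫_{-pi}^{pi} g(θ) sin(5*θ) dθ = 2∫_0^{pi} g(θ) sin(5*θ) dθ.
Integrating by parts three times (tabular method), an antiderivative of (θ**3 - θ) sin(5*θ) is -θ**3*cos(5*θ)/5 + 3*θ**2*sin(5*θ)/25 + 31*θ*cos(5*θ)/125 - 31*sin(5*θ)/625; evaluating from 0 to pi: ∫_{0}^{pi} (θ**3 - θ) sin(5*θ) dθ = (pi*(-31 + 25*pi**2)/125) - (0) = pi*(-31 + 25*pi**2)/125.
So ∫_{-pi}^{pi} g(θ) sin(5*θ) dθ = 2*pi*(-31 + 25*pi**2)/125.
Hence Im(c_{5}) = (-1/(2*pi))·(2*pi*(-31 + 25*pi**2)/125) = 31/125 - pi**2/5.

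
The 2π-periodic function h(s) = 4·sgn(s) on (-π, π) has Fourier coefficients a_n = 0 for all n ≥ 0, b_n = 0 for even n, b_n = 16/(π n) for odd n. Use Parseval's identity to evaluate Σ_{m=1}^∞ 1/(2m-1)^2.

Parseval: Σ b_n^2 = (1/π) ∫_{-π}^{π} h(s)^2 ds = 32.
Only odd n contribute, with b_n^2 = 256/(π^2 n^2), so Σ_{m≥1} 1/(2m-1)^2 = π^2·(32)/256 = pi**2/8.

pi**2/8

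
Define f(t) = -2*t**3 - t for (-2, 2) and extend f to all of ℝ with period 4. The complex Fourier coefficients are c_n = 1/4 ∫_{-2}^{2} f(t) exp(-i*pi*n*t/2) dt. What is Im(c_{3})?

Since f is real-valued, Im(c_{3}) = -1/4 ∫_{-2}^{2} f(t) sin(3*pi*t/2) dt = -b_{3}/2.
f is odd and sin(3*pi*t/2) is odd, so the integrand is even: ∫_{-2}^{2} f(t) sin(3*pi*t/2) dt = 2∫_0^{2} f(t) sin(3*pi*t/2) dt.
Integrating by parts three times (tabular method), an antiderivative of (-2*t**3 - t) sin(3*pi*t/2) is 4*t**3*cos(3*pi*t/2)/(3*pi) - 8*t**2*sin(3*pi*t/2)/(3*pi**2) - 32*t*cos(3*pi*t/2)/(9*pi**3) + 2*t*cos(3*pi*t/2)/(3*pi) - 4*sin(3*pi*t/2)/(9*pi**2) + 64*sin(3*pi*t/2)/(27*pi**4); evaluating from 0 to 2: ∫_{0}^{2} (-2*t**3 - t) sin(3*pi*t/2) dt = (-12/pi + 64/(9*pi**3)) - (0) = -12/pi + 64/(9*pi**3).
So ∫_{-2}^{2} f(t) sin(3*pi*t/2) dt = -24/pi + 128/(9*pi**3).
Hence Im(c_{3}) = (-1/4)·(-24/pi + 128/(9*pi**3)) = -32/(9*pi**3) + 6/pi.

-32/(9*pi**3) + 6/pi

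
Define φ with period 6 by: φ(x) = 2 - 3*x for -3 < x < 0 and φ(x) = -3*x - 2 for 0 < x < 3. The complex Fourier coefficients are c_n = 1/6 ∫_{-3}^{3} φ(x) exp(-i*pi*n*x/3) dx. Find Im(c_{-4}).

9/(4*pi)

Since φ is real-valued, Im(c_{-4}) = -1/6 ∫_{-3}^{3} φ(x) sin(-4*pi*x/3) dx = b_{4}/2.
φ is odd and sin(-4*pi*x/3) is odd, so the integrand is even: ∫_{-3}^{3} φ(x) sin(-4*pi*x/3) dx = 2∫_0^{3} φ(x) sin(-4*pi*x/3) dx.
Integrating by parts (boundary term plus one more integral), an antiderivative of (-3*x - 2) sin(-4*pi*x/3) is -9*x*cos(4*pi*x/3)/(4*pi) + 27*sin(4*pi*x/3)/(16*pi**2) - 3*cos(4*pi*x/3)/(2*pi); evaluating from 0 to 3: ∫_{0}^{3} (-3*x - 2) sin(-4*pi*x/3) dx = (-33/(4*pi)) - (-3/(2*pi)) = -27/(4*pi).
So ∫_{-3}^{3} φ(x) sin(-4*pi*x/3) dx = -27/(2*pi).
Hence Im(c_{-4}) = (-1/6)·(-27/(2*pi)) = 9/(4*pi).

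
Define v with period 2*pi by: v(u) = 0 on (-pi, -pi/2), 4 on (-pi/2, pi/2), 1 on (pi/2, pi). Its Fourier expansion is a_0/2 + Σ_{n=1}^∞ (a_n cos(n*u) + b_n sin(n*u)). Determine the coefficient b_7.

1/(7*pi)

b_7 = 1/pi ∫_{-pi}^{pi} v(u) sin(7*u) du.
Split the integral at the breakpoints.
∫_{-pi}^{-pi/2} (0) sin(7*u) du = 0.
Directly, an antiderivative of (4) sin(7*u) is -4*cos(7*u)/7; evaluating from -pi/2 to pi/2: ∫_{-pi/2}^{pi/2} (4) sin(7*u) du = (0) - (0) = 0.
Directly, an antiderivative of (1) sin(7*u) is -cos(7*u)/7; evaluating from pi/2 to pi: ∫_{pi/2}^{pi} (1) sin(7*u) du = (1/7) - (0) = 1/7.
Summing the pieces and multiplying by (1/pi) gives b_7 = 1/(7*pi).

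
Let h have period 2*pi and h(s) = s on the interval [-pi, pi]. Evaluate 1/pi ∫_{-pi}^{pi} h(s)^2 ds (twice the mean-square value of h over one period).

2*pi**2/3

1/pi ∫_{-pi}^{pi} h(s)^2 ds = 1/pi · (2*pi**3/3) = 2*pi**2/3.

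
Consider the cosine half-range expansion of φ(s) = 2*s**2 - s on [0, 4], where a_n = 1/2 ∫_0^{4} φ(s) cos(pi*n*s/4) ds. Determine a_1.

-112/pi**2

a_1 = 1/2 ∫_0^{4} (2*s**2 - s) cos(pi*s/4) ds.
Integrating by parts twice (tabular method), an antiderivative of (2*s**2 - s) cos(pi*s/4) is 8*s**2*sin(pi*s/4)/pi - 4*s*sin(pi*s/4)/pi + 64*s*cos(pi*s/4)/pi**2 - 256*sin(pi*s/4)/pi**3 - 16*cos(pi*s/4)/pi**2; evaluating from 0 to 4: ∫_{0}^{4} (2*s**2 - s) cos(pi*s/4) ds = (-240/pi**2) - (-16/pi**2) = -224/pi**2.
Hence a_1 = (1/2)·(-224/pi**2) = -112/pi**2.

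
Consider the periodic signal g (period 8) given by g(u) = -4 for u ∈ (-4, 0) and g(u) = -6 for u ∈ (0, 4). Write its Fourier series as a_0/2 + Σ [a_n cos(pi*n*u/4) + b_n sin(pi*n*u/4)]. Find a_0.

-10

a_0 = 1/4 ∫_{-4}^{4} g(u) du = 1/4 · (-40) = -10.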